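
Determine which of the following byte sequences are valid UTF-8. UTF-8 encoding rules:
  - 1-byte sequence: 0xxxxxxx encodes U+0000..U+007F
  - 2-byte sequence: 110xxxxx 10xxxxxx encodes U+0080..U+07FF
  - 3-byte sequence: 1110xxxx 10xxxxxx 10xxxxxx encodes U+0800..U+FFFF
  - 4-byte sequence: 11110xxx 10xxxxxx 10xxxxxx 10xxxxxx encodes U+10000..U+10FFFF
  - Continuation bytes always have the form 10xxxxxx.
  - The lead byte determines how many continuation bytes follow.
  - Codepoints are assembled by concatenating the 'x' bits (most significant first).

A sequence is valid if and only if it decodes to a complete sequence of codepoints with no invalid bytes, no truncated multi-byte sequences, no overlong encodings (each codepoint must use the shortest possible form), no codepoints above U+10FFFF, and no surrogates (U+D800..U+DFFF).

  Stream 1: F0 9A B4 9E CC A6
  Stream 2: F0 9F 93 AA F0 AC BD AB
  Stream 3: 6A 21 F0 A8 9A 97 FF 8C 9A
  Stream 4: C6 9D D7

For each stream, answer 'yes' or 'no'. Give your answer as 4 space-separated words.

Answer: yes yes no no

Derivation:
Stream 1: decodes cleanly. VALID
Stream 2: decodes cleanly. VALID
Stream 3: error at byte offset 6. INVALID
Stream 4: error at byte offset 3. INVALID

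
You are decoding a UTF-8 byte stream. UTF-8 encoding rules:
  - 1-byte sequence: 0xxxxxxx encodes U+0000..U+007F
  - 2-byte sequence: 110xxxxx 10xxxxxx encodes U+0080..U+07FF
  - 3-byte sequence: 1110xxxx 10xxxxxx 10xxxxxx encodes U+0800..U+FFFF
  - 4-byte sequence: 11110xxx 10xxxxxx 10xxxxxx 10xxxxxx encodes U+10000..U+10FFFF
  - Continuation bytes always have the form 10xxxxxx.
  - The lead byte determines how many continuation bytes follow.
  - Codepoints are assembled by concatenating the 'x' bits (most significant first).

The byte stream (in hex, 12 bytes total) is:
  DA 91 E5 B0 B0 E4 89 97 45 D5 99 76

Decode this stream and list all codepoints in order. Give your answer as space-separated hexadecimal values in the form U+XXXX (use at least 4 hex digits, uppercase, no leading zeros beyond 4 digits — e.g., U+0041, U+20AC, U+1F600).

Answer: U+0691 U+5C30 U+4257 U+0045 U+0559 U+0076

Derivation:
Byte[0]=DA: 2-byte lead, need 1 cont bytes. acc=0x1A
Byte[1]=91: continuation. acc=(acc<<6)|0x11=0x691
Completed: cp=U+0691 (starts at byte 0)
Byte[2]=E5: 3-byte lead, need 2 cont bytes. acc=0x5
Byte[3]=B0: continuation. acc=(acc<<6)|0x30=0x170
Byte[4]=B0: continuation. acc=(acc<<6)|0x30=0x5C30
Completed: cp=U+5C30 (starts at byte 2)
Byte[5]=E4: 3-byte lead, need 2 cont bytes. acc=0x4
Byte[6]=89: continuation. acc=(acc<<6)|0x09=0x109
Byte[7]=97: continuation. acc=(acc<<6)|0x17=0x4257
Completed: cp=U+4257 (starts at byte 5)
Byte[8]=45: 1-byte ASCII. cp=U+0045
Byte[9]=D5: 2-byte lead, need 1 cont bytes. acc=0x15
Byte[10]=99: continuation. acc=(acc<<6)|0x19=0x559
Completed: cp=U+0559 (starts at byte 9)
Byte[11]=76: 1-byte ASCII. cp=U+0076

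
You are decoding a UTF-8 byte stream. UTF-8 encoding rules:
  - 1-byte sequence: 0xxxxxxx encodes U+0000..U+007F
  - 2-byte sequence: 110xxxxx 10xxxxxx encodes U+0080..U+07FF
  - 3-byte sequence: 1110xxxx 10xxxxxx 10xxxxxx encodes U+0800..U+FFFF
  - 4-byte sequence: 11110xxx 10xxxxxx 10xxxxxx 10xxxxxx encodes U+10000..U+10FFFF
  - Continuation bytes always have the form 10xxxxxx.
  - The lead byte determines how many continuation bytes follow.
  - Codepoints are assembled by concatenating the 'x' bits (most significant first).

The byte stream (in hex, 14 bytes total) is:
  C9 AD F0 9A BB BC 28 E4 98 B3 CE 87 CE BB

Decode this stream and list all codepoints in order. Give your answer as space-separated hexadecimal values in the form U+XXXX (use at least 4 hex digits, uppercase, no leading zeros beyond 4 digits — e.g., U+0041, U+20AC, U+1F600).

Answer: U+026D U+1AEFC U+0028 U+4633 U+0387 U+03BB

Derivation:
Byte[0]=C9: 2-byte lead, need 1 cont bytes. acc=0x9
Byte[1]=AD: continuation. acc=(acc<<6)|0x2D=0x26D
Completed: cp=U+026D (starts at byte 0)
Byte[2]=F0: 4-byte lead, need 3 cont bytes. acc=0x0
Byte[3]=9A: continuation. acc=(acc<<6)|0x1A=0x1A
Byte[4]=BB: continuation. acc=(acc<<6)|0x3B=0x6BB
Byte[5]=BC: continuation. acc=(acc<<6)|0x3C=0x1AEFC
Completed: cp=U+1AEFC (starts at byte 2)
Byte[6]=28: 1-byte ASCII. cp=U+0028
Byte[7]=E4: 3-byte lead, need 2 cont bytes. acc=0x4
Byte[8]=98: continuation. acc=(acc<<6)|0x18=0x118
Byte[9]=B3: continuation. acc=(acc<<6)|0x33=0x4633
Completed: cp=U+4633 (starts at byte 7)
Byte[10]=CE: 2-byte lead, need 1 cont bytes. acc=0xE
Byte[11]=87: continuation. acc=(acc<<6)|0x07=0x387
Completed: cp=U+0387 (starts at byte 10)
Byte[12]=CE: 2-byte lead, need 1 cont bytes. acc=0xE
Byte[13]=BB: continuation. acc=(acc<<6)|0x3B=0x3BB
Completed: cp=U+03BB (starts at byte 12)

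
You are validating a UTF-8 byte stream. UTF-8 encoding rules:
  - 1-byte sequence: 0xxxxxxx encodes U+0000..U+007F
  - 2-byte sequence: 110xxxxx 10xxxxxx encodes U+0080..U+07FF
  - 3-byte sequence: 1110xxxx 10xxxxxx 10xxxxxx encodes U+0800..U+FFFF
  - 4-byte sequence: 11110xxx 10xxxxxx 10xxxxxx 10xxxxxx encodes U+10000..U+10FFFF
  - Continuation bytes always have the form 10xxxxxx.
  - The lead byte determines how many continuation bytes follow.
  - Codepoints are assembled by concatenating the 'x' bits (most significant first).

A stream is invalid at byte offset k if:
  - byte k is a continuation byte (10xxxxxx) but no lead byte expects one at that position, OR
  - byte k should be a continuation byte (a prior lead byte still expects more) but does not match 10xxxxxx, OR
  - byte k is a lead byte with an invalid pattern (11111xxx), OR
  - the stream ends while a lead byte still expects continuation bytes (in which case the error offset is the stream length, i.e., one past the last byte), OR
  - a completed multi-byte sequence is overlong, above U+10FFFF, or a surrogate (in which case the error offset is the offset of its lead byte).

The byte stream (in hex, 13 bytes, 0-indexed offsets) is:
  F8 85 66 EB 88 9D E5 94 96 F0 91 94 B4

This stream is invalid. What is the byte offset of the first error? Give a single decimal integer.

Answer: 0

Derivation:
Byte[0]=F8: INVALID lead byte (not 0xxx/110x/1110/11110)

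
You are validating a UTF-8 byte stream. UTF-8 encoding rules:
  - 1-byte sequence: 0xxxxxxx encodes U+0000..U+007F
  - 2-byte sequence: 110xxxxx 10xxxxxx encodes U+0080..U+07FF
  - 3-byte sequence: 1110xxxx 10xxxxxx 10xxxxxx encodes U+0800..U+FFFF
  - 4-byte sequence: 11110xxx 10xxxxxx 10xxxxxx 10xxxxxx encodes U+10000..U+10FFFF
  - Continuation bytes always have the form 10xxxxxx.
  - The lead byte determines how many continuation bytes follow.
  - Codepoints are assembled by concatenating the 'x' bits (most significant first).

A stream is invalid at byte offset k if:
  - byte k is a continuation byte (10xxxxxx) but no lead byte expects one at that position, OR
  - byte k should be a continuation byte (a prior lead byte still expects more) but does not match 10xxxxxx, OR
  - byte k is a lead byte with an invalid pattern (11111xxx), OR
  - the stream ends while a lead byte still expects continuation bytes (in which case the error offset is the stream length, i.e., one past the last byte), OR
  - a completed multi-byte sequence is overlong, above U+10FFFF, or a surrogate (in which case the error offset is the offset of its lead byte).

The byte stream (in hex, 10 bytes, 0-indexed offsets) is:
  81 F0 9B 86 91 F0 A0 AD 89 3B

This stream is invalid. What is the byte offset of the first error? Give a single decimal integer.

Byte[0]=81: INVALID lead byte (not 0xxx/110x/1110/11110)

Answer: 0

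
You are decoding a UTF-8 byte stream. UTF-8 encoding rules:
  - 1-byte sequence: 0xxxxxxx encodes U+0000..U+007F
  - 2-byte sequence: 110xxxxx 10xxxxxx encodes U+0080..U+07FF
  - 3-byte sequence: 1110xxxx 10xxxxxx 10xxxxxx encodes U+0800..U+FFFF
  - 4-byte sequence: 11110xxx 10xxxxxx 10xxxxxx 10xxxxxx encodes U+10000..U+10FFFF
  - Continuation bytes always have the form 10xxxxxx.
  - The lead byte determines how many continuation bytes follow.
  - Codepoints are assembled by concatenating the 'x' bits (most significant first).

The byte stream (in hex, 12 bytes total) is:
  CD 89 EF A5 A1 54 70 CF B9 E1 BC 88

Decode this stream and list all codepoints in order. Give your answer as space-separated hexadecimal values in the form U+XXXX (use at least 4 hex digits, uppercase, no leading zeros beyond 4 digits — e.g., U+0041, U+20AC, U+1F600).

Answer: U+0349 U+F961 U+0054 U+0070 U+03F9 U+1F08

Derivation:
Byte[0]=CD: 2-byte lead, need 1 cont bytes. acc=0xD
Byte[1]=89: continuation. acc=(acc<<6)|0x09=0x349
Completed: cp=U+0349 (starts at byte 0)
Byte[2]=EF: 3-byte lead, need 2 cont bytes. acc=0xF
Byte[3]=A5: continuation. acc=(acc<<6)|0x25=0x3E5
Byte[4]=A1: continuation. acc=(acc<<6)|0x21=0xF961
Completed: cp=U+F961 (starts at byte 2)
Byte[5]=54: 1-byte ASCII. cp=U+0054
Byte[6]=70: 1-byte ASCII. cp=U+0070
Byte[7]=CF: 2-byte lead, need 1 cont bytes. acc=0xF
Byte[8]=B9: continuation. acc=(acc<<6)|0x39=0x3F9
Completed: cp=U+03F9 (starts at byte 7)
Byte[9]=E1: 3-byte lead, need 2 cont bytes. acc=0x1
Byte[10]=BC: continuation. acc=(acc<<6)|0x3C=0x7C
Byte[11]=88: continuation. acc=(acc<<6)|0x08=0x1F08
Completed: cp=U+1F08 (starts at byte 9)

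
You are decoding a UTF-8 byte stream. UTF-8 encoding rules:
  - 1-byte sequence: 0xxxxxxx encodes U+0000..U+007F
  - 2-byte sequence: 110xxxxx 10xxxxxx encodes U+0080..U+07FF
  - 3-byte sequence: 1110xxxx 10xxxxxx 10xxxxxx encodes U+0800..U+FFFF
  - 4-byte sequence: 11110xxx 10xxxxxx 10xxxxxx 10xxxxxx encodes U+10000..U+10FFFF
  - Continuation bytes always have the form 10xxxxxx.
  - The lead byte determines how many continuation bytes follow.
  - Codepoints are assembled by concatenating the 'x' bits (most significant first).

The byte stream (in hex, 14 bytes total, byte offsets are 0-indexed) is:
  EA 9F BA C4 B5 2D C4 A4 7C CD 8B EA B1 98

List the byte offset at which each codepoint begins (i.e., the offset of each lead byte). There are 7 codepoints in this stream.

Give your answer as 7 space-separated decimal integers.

Answer: 0 3 5 6 8 9 11

Derivation:
Byte[0]=EA: 3-byte lead, need 2 cont bytes. acc=0xA
Byte[1]=9F: continuation. acc=(acc<<6)|0x1F=0x29F
Byte[2]=BA: continuation. acc=(acc<<6)|0x3A=0xA7FA
Completed: cp=U+A7FA (starts at byte 0)
Byte[3]=C4: 2-byte lead, need 1 cont bytes. acc=0x4
Byte[4]=B5: continuation. acc=(acc<<6)|0x35=0x135
Completed: cp=U+0135 (starts at byte 3)
Byte[5]=2D: 1-byte ASCII. cp=U+002D
Byte[6]=C4: 2-byte lead, need 1 cont bytes. acc=0x4
Byte[7]=A4: continuation. acc=(acc<<6)|0x24=0x124
Completed: cp=U+0124 (starts at byte 6)
Byte[8]=7C: 1-byte ASCII. cp=U+007C
Byte[9]=CD: 2-byte lead, need 1 cont bytes. acc=0xD
Byte[10]=8B: continuation. acc=(acc<<6)|0x0B=0x34B
Completed: cp=U+034B (starts at byte 9)
Byte[11]=EA: 3-byte lead, need 2 cont bytes. acc=0xA
Byte[12]=B1: continuation. acc=(acc<<6)|0x31=0x2B1
Byte[13]=98: continuation. acc=(acc<<6)|0x18=0xAC58
Completed: cp=U+AC58 (starts at byte 11)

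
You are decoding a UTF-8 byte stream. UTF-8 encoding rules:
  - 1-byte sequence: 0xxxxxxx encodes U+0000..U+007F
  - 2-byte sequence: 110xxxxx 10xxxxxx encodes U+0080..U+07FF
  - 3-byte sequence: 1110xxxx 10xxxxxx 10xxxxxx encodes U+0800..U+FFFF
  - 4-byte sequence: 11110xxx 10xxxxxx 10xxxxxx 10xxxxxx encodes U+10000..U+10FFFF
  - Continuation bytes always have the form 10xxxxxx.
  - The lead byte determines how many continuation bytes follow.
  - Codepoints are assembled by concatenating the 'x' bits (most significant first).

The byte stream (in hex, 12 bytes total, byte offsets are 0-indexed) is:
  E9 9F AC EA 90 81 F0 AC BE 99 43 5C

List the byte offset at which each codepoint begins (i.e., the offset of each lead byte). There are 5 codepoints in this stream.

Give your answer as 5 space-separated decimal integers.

Byte[0]=E9: 3-byte lead, need 2 cont bytes. acc=0x9
Byte[1]=9F: continuation. acc=(acc<<6)|0x1F=0x25F
Byte[2]=AC: continuation. acc=(acc<<6)|0x2C=0x97EC
Completed: cp=U+97EC (starts at byte 0)
Byte[3]=EA: 3-byte lead, need 2 cont bytes. acc=0xA
Byte[4]=90: continuation. acc=(acc<<6)|0x10=0x290
Byte[5]=81: continuation. acc=(acc<<6)|0x01=0xA401
Completed: cp=U+A401 (starts at byte 3)
Byte[6]=F0: 4-byte lead, need 3 cont bytes. acc=0x0
Byte[7]=AC: continuation. acc=(acc<<6)|0x2C=0x2C
Byte[8]=BE: continuation. acc=(acc<<6)|0x3E=0xB3E
Byte[9]=99: continuation. acc=(acc<<6)|0x19=0x2CF99
Completed: cp=U+2CF99 (starts at byte 6)
Byte[10]=43: 1-byte ASCII. cp=U+0043
Byte[11]=5C: 1-byte ASCII. cp=U+005C

Answer: 0 3 6 10 11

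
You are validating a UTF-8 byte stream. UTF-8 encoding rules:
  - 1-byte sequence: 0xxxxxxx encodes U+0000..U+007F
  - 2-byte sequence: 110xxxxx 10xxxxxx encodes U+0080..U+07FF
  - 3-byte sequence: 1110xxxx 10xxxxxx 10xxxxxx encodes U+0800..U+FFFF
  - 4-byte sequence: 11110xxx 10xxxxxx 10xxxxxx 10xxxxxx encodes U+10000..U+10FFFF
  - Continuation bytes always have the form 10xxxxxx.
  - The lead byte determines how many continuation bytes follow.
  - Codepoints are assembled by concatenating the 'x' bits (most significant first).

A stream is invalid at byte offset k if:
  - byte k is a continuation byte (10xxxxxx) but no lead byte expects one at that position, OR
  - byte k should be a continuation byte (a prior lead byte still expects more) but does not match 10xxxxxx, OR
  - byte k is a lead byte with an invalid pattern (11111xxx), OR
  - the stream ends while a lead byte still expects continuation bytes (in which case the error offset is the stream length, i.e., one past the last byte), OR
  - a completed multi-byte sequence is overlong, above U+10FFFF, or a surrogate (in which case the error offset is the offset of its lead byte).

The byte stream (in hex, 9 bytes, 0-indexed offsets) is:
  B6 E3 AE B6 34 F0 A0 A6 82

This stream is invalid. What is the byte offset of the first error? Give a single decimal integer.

Answer: 0

Derivation:
Byte[0]=B6: INVALID lead byte (not 0xxx/110x/1110/11110)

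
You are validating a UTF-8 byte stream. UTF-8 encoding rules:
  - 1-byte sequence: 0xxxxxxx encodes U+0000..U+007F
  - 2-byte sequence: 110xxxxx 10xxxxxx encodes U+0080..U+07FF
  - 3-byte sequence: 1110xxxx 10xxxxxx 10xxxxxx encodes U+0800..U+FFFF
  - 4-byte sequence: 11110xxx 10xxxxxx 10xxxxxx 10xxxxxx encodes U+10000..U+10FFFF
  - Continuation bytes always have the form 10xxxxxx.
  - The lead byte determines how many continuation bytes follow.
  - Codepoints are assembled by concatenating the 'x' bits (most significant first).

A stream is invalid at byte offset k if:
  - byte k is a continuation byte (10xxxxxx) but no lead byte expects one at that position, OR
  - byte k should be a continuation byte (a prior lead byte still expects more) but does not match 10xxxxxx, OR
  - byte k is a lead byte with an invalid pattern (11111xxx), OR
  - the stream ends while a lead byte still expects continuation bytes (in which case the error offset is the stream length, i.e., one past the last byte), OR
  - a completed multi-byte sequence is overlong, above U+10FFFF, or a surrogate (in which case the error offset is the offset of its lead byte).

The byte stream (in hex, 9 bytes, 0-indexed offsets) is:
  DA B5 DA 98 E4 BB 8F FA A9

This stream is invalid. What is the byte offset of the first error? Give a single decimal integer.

Byte[0]=DA: 2-byte lead, need 1 cont bytes. acc=0x1A
Byte[1]=B5: continuation. acc=(acc<<6)|0x35=0x6B5
Completed: cp=U+06B5 (starts at byte 0)
Byte[2]=DA: 2-byte lead, need 1 cont bytes. acc=0x1A
Byte[3]=98: continuation. acc=(acc<<6)|0x18=0x698
Completed: cp=U+0698 (starts at byte 2)
Byte[4]=E4: 3-byte lead, need 2 cont bytes. acc=0x4
Byte[5]=BB: continuation. acc=(acc<<6)|0x3B=0x13B
Byte[6]=8F: continuation. acc=(acc<<6)|0x0F=0x4ECF
Completed: cp=U+4ECF (starts at byte 4)
Byte[7]=FA: INVALID lead byte (not 0xxx/110x/1110/11110)

Answer: 7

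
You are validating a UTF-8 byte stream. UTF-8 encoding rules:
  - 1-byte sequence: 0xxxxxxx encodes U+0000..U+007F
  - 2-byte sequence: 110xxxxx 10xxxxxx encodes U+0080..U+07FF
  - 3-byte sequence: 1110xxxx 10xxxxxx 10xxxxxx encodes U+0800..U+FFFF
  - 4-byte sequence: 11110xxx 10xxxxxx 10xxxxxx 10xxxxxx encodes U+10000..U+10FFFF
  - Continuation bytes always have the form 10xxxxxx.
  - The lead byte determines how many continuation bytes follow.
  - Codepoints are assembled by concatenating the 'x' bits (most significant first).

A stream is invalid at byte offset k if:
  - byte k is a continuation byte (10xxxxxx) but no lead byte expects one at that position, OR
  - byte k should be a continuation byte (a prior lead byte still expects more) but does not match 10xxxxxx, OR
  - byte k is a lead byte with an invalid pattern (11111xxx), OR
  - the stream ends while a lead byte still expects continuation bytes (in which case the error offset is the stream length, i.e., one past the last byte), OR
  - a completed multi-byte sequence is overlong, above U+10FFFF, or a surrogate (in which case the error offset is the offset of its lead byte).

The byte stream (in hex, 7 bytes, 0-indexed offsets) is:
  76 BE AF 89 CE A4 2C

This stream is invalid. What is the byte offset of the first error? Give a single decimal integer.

Answer: 1

Derivation:
Byte[0]=76: 1-byte ASCII. cp=U+0076
Byte[1]=BE: INVALID lead byte (not 0xxx/110x/1110/11110)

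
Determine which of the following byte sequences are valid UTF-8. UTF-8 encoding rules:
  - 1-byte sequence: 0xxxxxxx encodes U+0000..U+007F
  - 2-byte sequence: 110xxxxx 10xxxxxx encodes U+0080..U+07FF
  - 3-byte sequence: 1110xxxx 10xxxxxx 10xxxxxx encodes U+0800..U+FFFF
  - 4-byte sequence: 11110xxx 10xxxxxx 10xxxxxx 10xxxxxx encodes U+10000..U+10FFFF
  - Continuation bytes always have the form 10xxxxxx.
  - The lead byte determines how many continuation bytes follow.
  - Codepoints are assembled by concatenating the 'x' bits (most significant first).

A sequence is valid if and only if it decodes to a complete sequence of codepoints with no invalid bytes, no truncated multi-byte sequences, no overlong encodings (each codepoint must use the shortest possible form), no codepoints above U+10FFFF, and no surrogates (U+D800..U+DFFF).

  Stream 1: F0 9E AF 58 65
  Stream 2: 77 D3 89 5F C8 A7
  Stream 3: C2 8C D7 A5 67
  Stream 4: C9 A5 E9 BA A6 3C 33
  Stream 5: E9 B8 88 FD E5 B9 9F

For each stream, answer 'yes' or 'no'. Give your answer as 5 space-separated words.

Stream 1: error at byte offset 3. INVALID
Stream 2: decodes cleanly. VALID
Stream 3: decodes cleanly. VALID
Stream 4: decodes cleanly. VALID
Stream 5: error at byte offset 3. INVALID

Answer: no yes yes yes no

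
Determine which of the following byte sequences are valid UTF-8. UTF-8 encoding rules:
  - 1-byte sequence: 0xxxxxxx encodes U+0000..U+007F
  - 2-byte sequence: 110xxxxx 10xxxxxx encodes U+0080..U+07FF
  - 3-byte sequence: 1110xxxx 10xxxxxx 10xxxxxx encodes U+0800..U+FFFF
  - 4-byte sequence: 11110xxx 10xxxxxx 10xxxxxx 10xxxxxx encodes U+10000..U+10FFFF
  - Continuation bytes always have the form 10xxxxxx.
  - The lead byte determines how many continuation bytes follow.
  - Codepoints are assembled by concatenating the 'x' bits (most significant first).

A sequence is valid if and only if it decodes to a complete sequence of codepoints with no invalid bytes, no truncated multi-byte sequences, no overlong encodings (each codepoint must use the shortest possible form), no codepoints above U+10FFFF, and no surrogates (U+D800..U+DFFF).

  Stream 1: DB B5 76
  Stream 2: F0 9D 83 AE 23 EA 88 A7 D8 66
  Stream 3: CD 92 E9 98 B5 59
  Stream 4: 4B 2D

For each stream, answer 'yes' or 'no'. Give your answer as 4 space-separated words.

Stream 1: decodes cleanly. VALID
Stream 2: error at byte offset 9. INVALID
Stream 3: decodes cleanly. VALID
Stream 4: decodes cleanly. VALID

Answer: yes no yes yes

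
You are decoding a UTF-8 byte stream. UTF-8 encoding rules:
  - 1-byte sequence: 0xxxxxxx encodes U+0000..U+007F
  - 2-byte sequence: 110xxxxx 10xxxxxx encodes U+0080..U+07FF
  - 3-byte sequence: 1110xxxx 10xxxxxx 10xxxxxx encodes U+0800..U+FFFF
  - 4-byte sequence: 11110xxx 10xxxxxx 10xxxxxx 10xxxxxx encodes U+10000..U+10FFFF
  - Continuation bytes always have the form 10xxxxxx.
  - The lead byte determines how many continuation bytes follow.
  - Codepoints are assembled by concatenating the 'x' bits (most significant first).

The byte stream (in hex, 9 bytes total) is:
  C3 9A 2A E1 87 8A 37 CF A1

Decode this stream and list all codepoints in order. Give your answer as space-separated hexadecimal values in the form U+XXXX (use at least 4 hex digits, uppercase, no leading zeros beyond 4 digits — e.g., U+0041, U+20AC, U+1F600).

Answer: U+00DA U+002A U+11CA U+0037 U+03E1

Derivation:
Byte[0]=C3: 2-byte lead, need 1 cont bytes. acc=0x3
Byte[1]=9A: continuation. acc=(acc<<6)|0x1A=0xDA
Completed: cp=U+00DA (starts at byte 0)
Byte[2]=2A: 1-byte ASCII. cp=U+002A
Byte[3]=E1: 3-byte lead, need 2 cont bytes. acc=0x1
Byte[4]=87: continuation. acc=(acc<<6)|0x07=0x47
Byte[5]=8A: continuation. acc=(acc<<6)|0x0A=0x11CA
Completed: cp=U+11CA (starts at byte 3)
Byte[6]=37: 1-byte ASCII. cp=U+0037
Byte[7]=CF: 2-byte lead, need 1 cont bytes. acc=0xF
Byte[8]=A1: continuation. acc=(acc<<6)|0x21=0x3E1
Completed: cp=U+03E1 (starts at byte 7)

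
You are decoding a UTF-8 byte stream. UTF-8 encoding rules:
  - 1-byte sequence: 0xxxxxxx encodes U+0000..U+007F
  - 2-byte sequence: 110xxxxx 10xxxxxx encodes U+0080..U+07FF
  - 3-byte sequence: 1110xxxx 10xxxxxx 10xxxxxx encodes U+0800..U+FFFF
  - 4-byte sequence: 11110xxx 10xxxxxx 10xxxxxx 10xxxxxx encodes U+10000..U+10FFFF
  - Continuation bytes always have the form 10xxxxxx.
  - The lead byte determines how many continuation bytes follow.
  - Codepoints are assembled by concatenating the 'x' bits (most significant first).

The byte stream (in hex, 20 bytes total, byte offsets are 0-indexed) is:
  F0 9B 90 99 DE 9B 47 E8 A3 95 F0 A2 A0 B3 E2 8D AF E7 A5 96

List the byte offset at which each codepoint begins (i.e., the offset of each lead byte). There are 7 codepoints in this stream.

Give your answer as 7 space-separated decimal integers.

Answer: 0 4 6 7 10 14 17

Derivation:
Byte[0]=F0: 4-byte lead, need 3 cont bytes. acc=0x0
Byte[1]=9B: continuation. acc=(acc<<6)|0x1B=0x1B
Byte[2]=90: continuation. acc=(acc<<6)|0x10=0x6D0
Byte[3]=99: continuation. acc=(acc<<6)|0x19=0x1B419
Completed: cp=U+1B419 (starts at byte 0)
Byte[4]=DE: 2-byte lead, need 1 cont bytes. acc=0x1E
Byte[5]=9B: continuation. acc=(acc<<6)|0x1B=0x79B
Completed: cp=U+079B (starts at byte 4)
Byte[6]=47: 1-byte ASCII. cp=U+0047
Byte[7]=E8: 3-byte lead, need 2 cont bytes. acc=0x8
Byte[8]=A3: continuation. acc=(acc<<6)|0x23=0x223
Byte[9]=95: continuation. acc=(acc<<6)|0x15=0x88D5
Completed: cp=U+88D5 (starts at byte 7)
Byte[10]=F0: 4-byte lead, need 3 cont bytes. acc=0x0
Byte[11]=A2: continuation. acc=(acc<<6)|0x22=0x22
Byte[12]=A0: continuation. acc=(acc<<6)|0x20=0x8A0
Byte[13]=B3: continuation. acc=(acc<<6)|0x33=0x22833
Completed: cp=U+22833 (starts at byte 10)
Byte[14]=E2: 3-byte lead, need 2 cont bytes. acc=0x2
Byte[15]=8D: continuation. acc=(acc<<6)|0x0D=0x8D
Byte[16]=AF: continuation. acc=(acc<<6)|0x2F=0x236F
Completed: cp=U+236F (starts at byte 14)
Byte[17]=E7: 3-byte lead, need 2 cont bytes. acc=0x7
Byte[18]=A5: continuation. acc=(acc<<6)|0x25=0x1E5
Byte[19]=96: continuation. acc=(acc<<6)|0x16=0x7956
Completed: cp=U+7956 (starts at byte 17)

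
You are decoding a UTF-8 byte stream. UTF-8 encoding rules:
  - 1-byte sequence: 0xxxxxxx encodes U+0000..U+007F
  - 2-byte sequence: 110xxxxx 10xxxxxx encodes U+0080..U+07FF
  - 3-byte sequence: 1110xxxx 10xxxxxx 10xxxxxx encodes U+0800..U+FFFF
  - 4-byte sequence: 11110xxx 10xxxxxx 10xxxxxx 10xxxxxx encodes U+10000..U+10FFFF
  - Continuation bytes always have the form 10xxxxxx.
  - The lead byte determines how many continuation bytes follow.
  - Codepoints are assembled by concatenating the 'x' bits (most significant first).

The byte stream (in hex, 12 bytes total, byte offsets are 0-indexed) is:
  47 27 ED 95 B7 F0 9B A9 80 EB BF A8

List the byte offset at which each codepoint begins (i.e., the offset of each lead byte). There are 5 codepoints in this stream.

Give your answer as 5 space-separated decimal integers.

Byte[0]=47: 1-byte ASCII. cp=U+0047
Byte[1]=27: 1-byte ASCII. cp=U+0027
Byte[2]=ED: 3-byte lead, need 2 cont bytes. acc=0xD
Byte[3]=95: continuation. acc=(acc<<6)|0x15=0x355
Byte[4]=B7: continuation. acc=(acc<<6)|0x37=0xD577
Completed: cp=U+D577 (starts at byte 2)
Byte[5]=F0: 4-byte lead, need 3 cont bytes. acc=0x0
Byte[6]=9B: continuation. acc=(acc<<6)|0x1B=0x1B
Byte[7]=A9: continuation. acc=(acc<<6)|0x29=0x6E9
Byte[8]=80: continuation. acc=(acc<<6)|0x00=0x1BA40
Completed: cp=U+1BA40 (starts at byte 5)
Byte[9]=EB: 3-byte lead, need 2 cont bytes. acc=0xB
Byte[10]=BF: continuation. acc=(acc<<6)|0x3F=0x2FF
Byte[11]=A8: continuation. acc=(acc<<6)|0x28=0xBFE8
Completed: cp=U+BFE8 (starts at byte 9)

Answer: 0 1 2 5 9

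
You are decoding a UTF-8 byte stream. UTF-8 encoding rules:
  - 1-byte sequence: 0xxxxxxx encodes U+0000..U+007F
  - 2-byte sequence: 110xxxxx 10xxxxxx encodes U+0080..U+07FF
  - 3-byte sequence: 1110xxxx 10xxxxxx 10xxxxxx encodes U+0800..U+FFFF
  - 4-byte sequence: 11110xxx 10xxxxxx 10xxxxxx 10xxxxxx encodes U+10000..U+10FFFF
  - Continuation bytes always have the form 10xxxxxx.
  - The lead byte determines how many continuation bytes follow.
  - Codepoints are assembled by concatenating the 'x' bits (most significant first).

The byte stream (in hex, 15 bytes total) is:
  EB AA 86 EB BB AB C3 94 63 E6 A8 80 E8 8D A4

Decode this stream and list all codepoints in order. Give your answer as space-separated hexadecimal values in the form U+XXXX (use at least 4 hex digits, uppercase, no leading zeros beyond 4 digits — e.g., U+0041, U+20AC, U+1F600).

Byte[0]=EB: 3-byte lead, need 2 cont bytes. acc=0xB
Byte[1]=AA: continuation. acc=(acc<<6)|0x2A=0x2EA
Byte[2]=86: continuation. acc=(acc<<6)|0x06=0xBA86
Completed: cp=U+BA86 (starts at byte 0)
Byte[3]=EB: 3-byte lead, need 2 cont bytes. acc=0xB
Byte[4]=BB: continuation. acc=(acc<<6)|0x3B=0x2FB
Byte[5]=AB: continuation. acc=(acc<<6)|0x2B=0xBEEB
Completed: cp=U+BEEB (starts at byte 3)
Byte[6]=C3: 2-byte lead, need 1 cont bytes. acc=0x3
Byte[7]=94: continuation. acc=(acc<<6)|0x14=0xD4
Completed: cp=U+00D4 (starts at byte 6)
Byte[8]=63: 1-byte ASCII. cp=U+0063
Byte[9]=E6: 3-byte lead, need 2 cont bytes. acc=0x6
Byte[10]=A8: continuation. acc=(acc<<6)|0x28=0x1A8
Byte[11]=80: continuation. acc=(acc<<6)|0x00=0x6A00
Completed: cp=U+6A00 (starts at byte 9)
Byte[12]=E8: 3-byte lead, need 2 cont bytes. acc=0x8
Byte[13]=8D: continuation. acc=(acc<<6)|0x0D=0x20D
Byte[14]=A4: continuation. acc=(acc<<6)|0x24=0x8364
Completed: cp=U+8364 (starts at byte 12)

Answer: U+BA86 U+BEEB U+00D4 U+0063 U+6A00 U+8364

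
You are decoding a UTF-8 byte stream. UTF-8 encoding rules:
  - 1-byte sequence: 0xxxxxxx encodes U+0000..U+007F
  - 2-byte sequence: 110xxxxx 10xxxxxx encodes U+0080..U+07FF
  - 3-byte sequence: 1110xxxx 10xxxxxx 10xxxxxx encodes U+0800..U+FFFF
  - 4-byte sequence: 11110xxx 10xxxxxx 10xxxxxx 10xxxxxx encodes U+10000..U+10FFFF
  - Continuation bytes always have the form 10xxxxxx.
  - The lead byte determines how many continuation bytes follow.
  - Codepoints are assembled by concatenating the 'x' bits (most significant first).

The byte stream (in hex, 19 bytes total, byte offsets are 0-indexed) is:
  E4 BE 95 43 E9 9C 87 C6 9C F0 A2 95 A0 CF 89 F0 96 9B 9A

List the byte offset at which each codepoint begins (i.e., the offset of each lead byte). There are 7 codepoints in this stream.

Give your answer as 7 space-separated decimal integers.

Answer: 0 3 4 7 9 13 15

Derivation:
Byte[0]=E4: 3-byte lead, need 2 cont bytes. acc=0x4
Byte[1]=BE: continuation. acc=(acc<<6)|0x3E=0x13E
Byte[2]=95: continuation. acc=(acc<<6)|0x15=0x4F95
Completed: cp=U+4F95 (starts at byte 0)
Byte[3]=43: 1-byte ASCII. cp=U+0043
Byte[4]=E9: 3-byte lead, need 2 cont bytes. acc=0x9
Byte[5]=9C: continuation. acc=(acc<<6)|0x1C=0x25C
Byte[6]=87: continuation. acc=(acc<<6)|0x07=0x9707
Completed: cp=U+9707 (starts at byte 4)
Byte[7]=C6: 2-byte lead, need 1 cont bytes. acc=0x6
Byte[8]=9C: continuation. acc=(acc<<6)|0x1C=0x19C
Completed: cp=U+019C (starts at byte 7)
Byte[9]=F0: 4-byte lead, need 3 cont bytes. acc=0x0
Byte[10]=A2: continuation. acc=(acc<<6)|0x22=0x22
Byte[11]=95: continuation. acc=(acc<<6)|0x15=0x895
Byte[12]=A0: continuation. acc=(acc<<6)|0x20=0x22560
Completed: cp=U+22560 (starts at byte 9)
Byte[13]=CF: 2-byte lead, need 1 cont bytes. acc=0xF
Byte[14]=89: continuation. acc=(acc<<6)|0x09=0x3C9
Completed: cp=U+03C9 (starts at byte 13)
Byte[15]=F0: 4-byte lead, need 3 cont bytes. acc=0x0
Byte[16]=96: continuation. acc=(acc<<6)|0x16=0x16
Byte[17]=9B: continuation. acc=(acc<<6)|0x1B=0x59B
Byte[18]=9A: continuation. acc=(acc<<6)|0x1A=0x166DA
Completed: cp=U+166DA (starts at byte 15)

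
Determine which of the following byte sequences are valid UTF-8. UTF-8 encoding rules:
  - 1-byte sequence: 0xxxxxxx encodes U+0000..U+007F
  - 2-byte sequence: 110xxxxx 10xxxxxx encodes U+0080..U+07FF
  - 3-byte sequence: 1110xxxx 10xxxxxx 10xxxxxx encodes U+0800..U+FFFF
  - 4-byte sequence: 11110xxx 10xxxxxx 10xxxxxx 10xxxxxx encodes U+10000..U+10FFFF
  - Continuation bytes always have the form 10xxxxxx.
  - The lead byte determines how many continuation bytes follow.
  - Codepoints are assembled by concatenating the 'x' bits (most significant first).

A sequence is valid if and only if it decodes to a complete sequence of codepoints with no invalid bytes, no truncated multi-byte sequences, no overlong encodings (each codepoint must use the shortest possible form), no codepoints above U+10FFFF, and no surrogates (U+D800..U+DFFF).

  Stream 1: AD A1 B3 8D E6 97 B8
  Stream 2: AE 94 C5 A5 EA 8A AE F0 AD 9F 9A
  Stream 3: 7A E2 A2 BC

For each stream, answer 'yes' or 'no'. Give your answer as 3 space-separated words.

Answer: no no yes

Derivation:
Stream 1: error at byte offset 0. INVALID
Stream 2: error at byte offset 0. INVALID
Stream 3: decodes cleanly. VALID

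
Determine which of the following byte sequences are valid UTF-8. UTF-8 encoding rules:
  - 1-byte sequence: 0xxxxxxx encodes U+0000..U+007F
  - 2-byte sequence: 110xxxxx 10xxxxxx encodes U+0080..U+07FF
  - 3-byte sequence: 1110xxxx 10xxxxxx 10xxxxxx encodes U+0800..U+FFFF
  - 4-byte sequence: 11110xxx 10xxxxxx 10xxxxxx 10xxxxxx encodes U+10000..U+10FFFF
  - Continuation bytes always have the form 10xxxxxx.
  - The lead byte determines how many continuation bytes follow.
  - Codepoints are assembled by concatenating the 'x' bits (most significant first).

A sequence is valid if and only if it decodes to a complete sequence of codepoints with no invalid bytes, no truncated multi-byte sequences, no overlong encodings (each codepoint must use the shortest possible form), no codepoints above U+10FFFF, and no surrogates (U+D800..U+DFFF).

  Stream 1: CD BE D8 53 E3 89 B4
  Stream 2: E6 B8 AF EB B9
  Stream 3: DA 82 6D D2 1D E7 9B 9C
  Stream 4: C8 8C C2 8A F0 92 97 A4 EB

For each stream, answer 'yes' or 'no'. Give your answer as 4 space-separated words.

Stream 1: error at byte offset 3. INVALID
Stream 2: error at byte offset 5. INVALID
Stream 3: error at byte offset 4. INVALID
Stream 4: error at byte offset 9. INVALID

Answer: no no no no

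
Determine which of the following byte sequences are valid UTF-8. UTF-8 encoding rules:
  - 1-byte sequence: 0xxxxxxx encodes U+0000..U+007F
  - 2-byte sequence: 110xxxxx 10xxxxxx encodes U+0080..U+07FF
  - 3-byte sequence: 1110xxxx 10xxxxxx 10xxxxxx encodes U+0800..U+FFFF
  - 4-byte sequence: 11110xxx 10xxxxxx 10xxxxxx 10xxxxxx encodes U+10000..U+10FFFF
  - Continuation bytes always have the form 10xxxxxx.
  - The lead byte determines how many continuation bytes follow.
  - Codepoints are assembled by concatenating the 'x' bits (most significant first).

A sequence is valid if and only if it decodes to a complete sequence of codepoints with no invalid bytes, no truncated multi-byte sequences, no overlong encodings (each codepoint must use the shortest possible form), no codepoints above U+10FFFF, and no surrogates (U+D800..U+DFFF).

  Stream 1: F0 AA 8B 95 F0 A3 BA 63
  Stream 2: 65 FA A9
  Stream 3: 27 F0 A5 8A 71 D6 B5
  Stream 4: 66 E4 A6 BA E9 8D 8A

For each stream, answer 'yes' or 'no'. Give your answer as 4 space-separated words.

Answer: no no no yes

Derivation:
Stream 1: error at byte offset 7. INVALID
Stream 2: error at byte offset 1. INVALID
Stream 3: error at byte offset 4. INVALID
Stream 4: decodes cleanly. VALID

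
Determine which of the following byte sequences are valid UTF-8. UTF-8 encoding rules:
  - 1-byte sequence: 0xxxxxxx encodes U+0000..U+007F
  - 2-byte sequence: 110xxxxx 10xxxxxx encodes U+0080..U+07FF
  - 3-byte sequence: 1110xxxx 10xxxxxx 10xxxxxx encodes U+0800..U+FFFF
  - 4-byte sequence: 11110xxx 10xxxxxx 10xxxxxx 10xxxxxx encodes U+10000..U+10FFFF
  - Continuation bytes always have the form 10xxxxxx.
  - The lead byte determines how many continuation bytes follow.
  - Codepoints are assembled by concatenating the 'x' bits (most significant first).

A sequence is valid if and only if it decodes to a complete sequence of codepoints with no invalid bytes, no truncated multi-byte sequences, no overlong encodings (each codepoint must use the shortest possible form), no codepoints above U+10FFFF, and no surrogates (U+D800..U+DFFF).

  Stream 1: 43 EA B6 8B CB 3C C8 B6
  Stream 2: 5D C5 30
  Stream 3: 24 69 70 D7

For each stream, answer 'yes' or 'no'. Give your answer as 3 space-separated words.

Answer: no no no

Derivation:
Stream 1: error at byte offset 5. INVALID
Stream 2: error at byte offset 2. INVALID
Stream 3: error at byte offset 4. INVALID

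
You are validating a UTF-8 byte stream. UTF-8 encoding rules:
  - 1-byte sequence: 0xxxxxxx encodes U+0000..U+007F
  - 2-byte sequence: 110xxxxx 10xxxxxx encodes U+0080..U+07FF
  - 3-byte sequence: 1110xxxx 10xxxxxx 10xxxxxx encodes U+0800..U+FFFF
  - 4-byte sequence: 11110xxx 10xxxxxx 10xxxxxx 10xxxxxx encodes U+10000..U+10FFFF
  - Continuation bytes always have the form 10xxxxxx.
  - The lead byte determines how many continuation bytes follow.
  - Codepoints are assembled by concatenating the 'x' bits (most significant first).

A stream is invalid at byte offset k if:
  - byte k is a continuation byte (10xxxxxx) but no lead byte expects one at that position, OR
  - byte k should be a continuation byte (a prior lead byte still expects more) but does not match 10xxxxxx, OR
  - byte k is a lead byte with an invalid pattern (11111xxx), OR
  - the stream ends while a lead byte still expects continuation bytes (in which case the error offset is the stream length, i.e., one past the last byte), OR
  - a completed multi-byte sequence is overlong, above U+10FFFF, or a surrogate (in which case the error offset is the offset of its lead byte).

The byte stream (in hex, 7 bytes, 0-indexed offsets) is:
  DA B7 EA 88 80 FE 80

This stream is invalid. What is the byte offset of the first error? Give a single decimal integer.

Answer: 5

Derivation:
Byte[0]=DA: 2-byte lead, need 1 cont bytes. acc=0x1A
Byte[1]=B7: continuation. acc=(acc<<6)|0x37=0x6B7
Completed: cp=U+06B7 (starts at byte 0)
Byte[2]=EA: 3-byte lead, need 2 cont bytes. acc=0xA
Byte[3]=88: continuation. acc=(acc<<6)|0x08=0x288
Byte[4]=80: continuation. acc=(acc<<6)|0x00=0xA200
Completed: cp=U+A200 (starts at byte 2)
Byte[5]=FE: INVALID lead byte (not 0xxx/110x/1110/11110)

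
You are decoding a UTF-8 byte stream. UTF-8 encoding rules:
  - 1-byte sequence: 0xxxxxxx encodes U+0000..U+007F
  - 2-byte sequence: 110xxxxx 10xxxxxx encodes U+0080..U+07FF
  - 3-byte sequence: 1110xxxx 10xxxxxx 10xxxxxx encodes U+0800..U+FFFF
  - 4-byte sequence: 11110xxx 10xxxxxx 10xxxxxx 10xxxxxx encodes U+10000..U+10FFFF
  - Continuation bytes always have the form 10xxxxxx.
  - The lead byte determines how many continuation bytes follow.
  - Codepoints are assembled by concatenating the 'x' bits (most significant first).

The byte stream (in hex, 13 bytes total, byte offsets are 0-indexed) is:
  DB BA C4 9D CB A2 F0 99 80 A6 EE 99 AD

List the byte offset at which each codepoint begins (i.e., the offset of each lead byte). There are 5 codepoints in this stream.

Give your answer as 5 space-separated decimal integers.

Byte[0]=DB: 2-byte lead, need 1 cont bytes. acc=0x1B
Byte[1]=BA: continuation. acc=(acc<<6)|0x3A=0x6FA
Completed: cp=U+06FA (starts at byte 0)
Byte[2]=C4: 2-byte lead, need 1 cont bytes. acc=0x4
Byte[3]=9D: continuation. acc=(acc<<6)|0x1D=0x11D
Completed: cp=U+011D (starts at byte 2)
Byte[4]=CB: 2-byte lead, need 1 cont bytes. acc=0xB
Byte[5]=A2: continuation. acc=(acc<<6)|0x22=0x2E2
Completed: cp=U+02E2 (starts at byte 4)
Byte[6]=F0: 4-byte lead, need 3 cont bytes. acc=0x0
Byte[7]=99: continuation. acc=(acc<<6)|0x19=0x19
Byte[8]=80: continuation. acc=(acc<<6)|0x00=0x640
Byte[9]=A6: continuation. acc=(acc<<6)|0x26=0x19026
Completed: cp=U+19026 (starts at byte 6)
Byte[10]=EE: 3-byte lead, need 2 cont bytes. acc=0xE
Byte[11]=99: continuation. acc=(acc<<6)|0x19=0x399
Byte[12]=AD: continuation. acc=(acc<<6)|0x2D=0xE66D
Completed: cp=U+E66D (starts at byte 10)

Answer: 0 2 4 6 10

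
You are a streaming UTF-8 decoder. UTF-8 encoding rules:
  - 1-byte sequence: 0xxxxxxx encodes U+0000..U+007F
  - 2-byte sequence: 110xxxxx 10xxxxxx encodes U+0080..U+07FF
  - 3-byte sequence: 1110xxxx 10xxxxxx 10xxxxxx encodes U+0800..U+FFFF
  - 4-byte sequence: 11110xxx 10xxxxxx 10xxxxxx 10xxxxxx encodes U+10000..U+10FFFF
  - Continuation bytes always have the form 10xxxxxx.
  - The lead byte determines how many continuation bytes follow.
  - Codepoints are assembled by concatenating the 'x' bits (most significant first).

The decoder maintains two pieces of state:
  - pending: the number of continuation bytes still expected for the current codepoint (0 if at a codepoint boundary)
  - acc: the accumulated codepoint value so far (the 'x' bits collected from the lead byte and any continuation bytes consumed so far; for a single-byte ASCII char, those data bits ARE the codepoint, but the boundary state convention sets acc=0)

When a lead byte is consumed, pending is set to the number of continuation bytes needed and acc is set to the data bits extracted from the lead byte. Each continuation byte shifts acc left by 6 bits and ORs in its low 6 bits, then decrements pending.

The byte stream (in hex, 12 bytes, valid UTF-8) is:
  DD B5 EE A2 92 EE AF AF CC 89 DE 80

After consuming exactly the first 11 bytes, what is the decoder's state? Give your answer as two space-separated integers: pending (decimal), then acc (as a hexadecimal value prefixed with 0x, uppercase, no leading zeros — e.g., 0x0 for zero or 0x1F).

Byte[0]=DD: 2-byte lead. pending=1, acc=0x1D
Byte[1]=B5: continuation. acc=(acc<<6)|0x35=0x775, pending=0
Byte[2]=EE: 3-byte lead. pending=2, acc=0xE
Byte[3]=A2: continuation. acc=(acc<<6)|0x22=0x3A2, pending=1
Byte[4]=92: continuation. acc=(acc<<6)|0x12=0xE892, pending=0
Byte[5]=EE: 3-byte lead. pending=2, acc=0xE
Byte[6]=AF: continuation. acc=(acc<<6)|0x2F=0x3AF, pending=1
Byte[7]=AF: continuation. acc=(acc<<6)|0x2F=0xEBEF, pending=0
Byte[8]=CC: 2-byte lead. pending=1, acc=0xC
Byte[9]=89: continuation. acc=(acc<<6)|0x09=0x309, pending=0
Byte[10]=DE: 2-byte lead. pending=1, acc=0x1E

Answer: 1 0x1E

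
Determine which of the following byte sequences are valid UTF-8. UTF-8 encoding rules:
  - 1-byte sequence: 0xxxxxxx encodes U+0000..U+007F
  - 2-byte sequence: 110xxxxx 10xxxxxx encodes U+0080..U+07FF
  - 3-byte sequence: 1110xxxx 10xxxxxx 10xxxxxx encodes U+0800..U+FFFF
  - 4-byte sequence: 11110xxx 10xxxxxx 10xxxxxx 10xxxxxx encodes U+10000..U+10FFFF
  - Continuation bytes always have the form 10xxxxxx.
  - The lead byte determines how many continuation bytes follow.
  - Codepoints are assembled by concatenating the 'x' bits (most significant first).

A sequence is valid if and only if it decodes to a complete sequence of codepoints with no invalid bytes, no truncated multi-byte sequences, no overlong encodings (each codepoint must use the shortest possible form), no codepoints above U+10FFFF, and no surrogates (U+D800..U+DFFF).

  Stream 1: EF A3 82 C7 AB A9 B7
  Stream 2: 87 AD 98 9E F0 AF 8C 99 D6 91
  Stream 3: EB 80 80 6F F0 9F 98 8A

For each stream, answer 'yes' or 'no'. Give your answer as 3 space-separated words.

Answer: no no yes

Derivation:
Stream 1: error at byte offset 5. INVALID
Stream 2: error at byte offset 0. INVALID
Stream 3: decodes cleanly. VALID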